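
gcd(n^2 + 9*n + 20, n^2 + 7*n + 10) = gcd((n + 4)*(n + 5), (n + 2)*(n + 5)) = n + 5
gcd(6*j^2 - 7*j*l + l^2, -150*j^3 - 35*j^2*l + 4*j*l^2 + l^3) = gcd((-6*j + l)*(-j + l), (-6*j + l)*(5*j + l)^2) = 6*j - l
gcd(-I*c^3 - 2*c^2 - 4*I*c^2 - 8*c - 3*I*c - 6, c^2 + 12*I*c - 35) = 1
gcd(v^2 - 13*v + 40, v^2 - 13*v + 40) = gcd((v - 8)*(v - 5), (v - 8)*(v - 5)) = v^2 - 13*v + 40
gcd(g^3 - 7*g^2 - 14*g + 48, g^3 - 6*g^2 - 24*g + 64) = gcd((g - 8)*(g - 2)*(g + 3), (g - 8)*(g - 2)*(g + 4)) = g^2 - 10*g + 16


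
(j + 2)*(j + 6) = j^2 + 8*j + 12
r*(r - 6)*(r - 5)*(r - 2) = r^4 - 13*r^3 + 52*r^2 - 60*r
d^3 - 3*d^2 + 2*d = d*(d - 2)*(d - 1)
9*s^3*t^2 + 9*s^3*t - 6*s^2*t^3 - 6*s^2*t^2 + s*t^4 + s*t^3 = t*(-3*s + t)^2*(s*t + s)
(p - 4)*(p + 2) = p^2 - 2*p - 8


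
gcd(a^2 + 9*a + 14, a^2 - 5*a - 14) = a + 2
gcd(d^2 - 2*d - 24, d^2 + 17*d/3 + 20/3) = d + 4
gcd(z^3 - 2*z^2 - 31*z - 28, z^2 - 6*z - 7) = z^2 - 6*z - 7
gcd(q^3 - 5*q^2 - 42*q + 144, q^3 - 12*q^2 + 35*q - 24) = q^2 - 11*q + 24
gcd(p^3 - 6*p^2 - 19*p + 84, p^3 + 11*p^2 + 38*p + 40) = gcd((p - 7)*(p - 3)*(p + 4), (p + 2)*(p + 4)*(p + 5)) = p + 4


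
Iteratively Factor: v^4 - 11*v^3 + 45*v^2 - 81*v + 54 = (v - 2)*(v^3 - 9*v^2 + 27*v - 27) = (v - 3)*(v - 2)*(v^2 - 6*v + 9) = (v - 3)^2*(v - 2)*(v - 3)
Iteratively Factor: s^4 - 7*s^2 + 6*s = (s)*(s^3 - 7*s + 6) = s*(s - 1)*(s^2 + s - 6) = s*(s - 1)*(s + 3)*(s - 2)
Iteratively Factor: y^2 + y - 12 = (y + 4)*(y - 3)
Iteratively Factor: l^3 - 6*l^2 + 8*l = (l)*(l^2 - 6*l + 8) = l*(l - 2)*(l - 4)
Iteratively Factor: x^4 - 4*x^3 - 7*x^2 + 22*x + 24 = (x + 2)*(x^3 - 6*x^2 + 5*x + 12) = (x - 4)*(x + 2)*(x^2 - 2*x - 3) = (x - 4)*(x + 1)*(x + 2)*(x - 3)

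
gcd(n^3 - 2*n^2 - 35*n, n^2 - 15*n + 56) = n - 7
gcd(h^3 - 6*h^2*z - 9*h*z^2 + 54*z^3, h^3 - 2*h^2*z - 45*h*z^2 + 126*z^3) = h^2 - 9*h*z + 18*z^2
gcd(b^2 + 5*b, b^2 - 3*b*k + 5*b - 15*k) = b + 5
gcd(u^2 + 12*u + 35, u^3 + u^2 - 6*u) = 1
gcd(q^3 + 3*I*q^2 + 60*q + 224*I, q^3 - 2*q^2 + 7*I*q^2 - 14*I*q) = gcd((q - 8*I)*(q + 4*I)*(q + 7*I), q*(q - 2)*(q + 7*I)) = q + 7*I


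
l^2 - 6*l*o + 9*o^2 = (l - 3*o)^2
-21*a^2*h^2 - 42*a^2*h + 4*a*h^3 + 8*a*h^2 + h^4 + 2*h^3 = h*(-3*a + h)*(7*a + h)*(h + 2)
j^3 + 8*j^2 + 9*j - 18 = (j - 1)*(j + 3)*(j + 6)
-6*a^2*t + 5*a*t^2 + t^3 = t*(-a + t)*(6*a + t)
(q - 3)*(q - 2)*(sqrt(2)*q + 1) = sqrt(2)*q^3 - 5*sqrt(2)*q^2 + q^2 - 5*q + 6*sqrt(2)*q + 6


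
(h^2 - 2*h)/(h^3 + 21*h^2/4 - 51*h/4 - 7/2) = 4*h/(4*h^2 + 29*h + 7)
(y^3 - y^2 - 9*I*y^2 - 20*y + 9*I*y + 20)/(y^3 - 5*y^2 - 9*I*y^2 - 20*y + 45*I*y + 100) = (y - 1)/(y - 5)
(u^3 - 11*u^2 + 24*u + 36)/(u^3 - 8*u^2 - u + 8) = (u^2 - 12*u + 36)/(u^2 - 9*u + 8)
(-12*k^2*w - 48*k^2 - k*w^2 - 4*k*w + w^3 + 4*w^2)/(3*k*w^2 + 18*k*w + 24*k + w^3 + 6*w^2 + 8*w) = (-4*k + w)/(w + 2)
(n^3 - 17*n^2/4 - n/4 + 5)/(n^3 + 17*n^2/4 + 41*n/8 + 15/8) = 2*(4*n^2 - 21*n + 20)/(8*n^2 + 26*n + 15)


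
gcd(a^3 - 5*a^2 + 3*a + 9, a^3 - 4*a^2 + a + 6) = a^2 - 2*a - 3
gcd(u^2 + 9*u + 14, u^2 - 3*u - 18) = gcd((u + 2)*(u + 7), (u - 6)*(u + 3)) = 1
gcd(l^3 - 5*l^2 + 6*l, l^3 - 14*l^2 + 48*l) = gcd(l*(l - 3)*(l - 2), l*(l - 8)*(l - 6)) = l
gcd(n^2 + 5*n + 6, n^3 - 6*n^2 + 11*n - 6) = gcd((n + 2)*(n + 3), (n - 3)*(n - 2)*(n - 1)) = 1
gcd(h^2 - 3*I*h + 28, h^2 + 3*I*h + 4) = h + 4*I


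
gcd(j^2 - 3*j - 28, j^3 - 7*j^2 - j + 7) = j - 7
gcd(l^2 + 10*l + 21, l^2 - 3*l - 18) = l + 3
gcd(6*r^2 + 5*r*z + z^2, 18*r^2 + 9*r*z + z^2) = 3*r + z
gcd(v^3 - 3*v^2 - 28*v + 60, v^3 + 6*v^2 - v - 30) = v^2 + 3*v - 10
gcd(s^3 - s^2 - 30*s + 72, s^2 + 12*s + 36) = s + 6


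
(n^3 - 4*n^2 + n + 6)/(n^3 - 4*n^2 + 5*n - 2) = (n^2 - 2*n - 3)/(n^2 - 2*n + 1)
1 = 1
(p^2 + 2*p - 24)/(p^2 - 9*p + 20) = (p + 6)/(p - 5)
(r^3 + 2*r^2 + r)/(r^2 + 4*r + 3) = r*(r + 1)/(r + 3)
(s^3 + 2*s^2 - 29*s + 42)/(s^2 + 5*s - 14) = s - 3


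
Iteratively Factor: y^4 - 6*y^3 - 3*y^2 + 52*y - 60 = (y - 5)*(y^3 - y^2 - 8*y + 12) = (y - 5)*(y - 2)*(y^2 + y - 6) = (y - 5)*(y - 2)^2*(y + 3)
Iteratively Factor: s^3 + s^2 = (s + 1)*(s^2) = s*(s + 1)*(s)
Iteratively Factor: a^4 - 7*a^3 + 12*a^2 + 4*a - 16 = (a - 4)*(a^3 - 3*a^2 + 4) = (a - 4)*(a - 2)*(a^2 - a - 2) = (a - 4)*(a - 2)*(a + 1)*(a - 2)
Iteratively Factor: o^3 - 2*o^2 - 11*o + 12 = (o - 1)*(o^2 - o - 12) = (o - 4)*(o - 1)*(o + 3)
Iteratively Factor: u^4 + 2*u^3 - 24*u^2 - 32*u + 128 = (u - 2)*(u^3 + 4*u^2 - 16*u - 64) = (u - 2)*(u + 4)*(u^2 - 16) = (u - 2)*(u + 4)^2*(u - 4)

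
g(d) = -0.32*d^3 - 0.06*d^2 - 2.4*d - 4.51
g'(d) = -0.96*d^2 - 0.12*d - 2.4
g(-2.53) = 6.36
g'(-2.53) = -8.24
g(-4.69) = 38.44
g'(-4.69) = -22.95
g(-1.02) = -1.78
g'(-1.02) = -3.28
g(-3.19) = 12.92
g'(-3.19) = -11.79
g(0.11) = -4.78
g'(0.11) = -2.42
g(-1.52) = 0.12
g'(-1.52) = -4.44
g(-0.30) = -3.79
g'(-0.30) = -2.45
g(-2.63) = 7.21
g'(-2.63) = -8.72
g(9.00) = -264.25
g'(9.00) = -81.24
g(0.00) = -4.51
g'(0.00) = -2.40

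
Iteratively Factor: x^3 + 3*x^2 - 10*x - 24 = (x - 3)*(x^2 + 6*x + 8) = (x - 3)*(x + 2)*(x + 4)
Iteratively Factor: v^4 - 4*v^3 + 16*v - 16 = (v - 2)*(v^3 - 2*v^2 - 4*v + 8) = (v - 2)*(v + 2)*(v^2 - 4*v + 4) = (v - 2)^2*(v + 2)*(v - 2)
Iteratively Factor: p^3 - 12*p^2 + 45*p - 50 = (p - 5)*(p^2 - 7*p + 10) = (p - 5)*(p - 2)*(p - 5)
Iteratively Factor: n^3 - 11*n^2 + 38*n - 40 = (n - 4)*(n^2 - 7*n + 10) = (n - 4)*(n - 2)*(n - 5)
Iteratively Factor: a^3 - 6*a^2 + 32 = (a + 2)*(a^2 - 8*a + 16) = (a - 4)*(a + 2)*(a - 4)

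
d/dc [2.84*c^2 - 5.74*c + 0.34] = 5.68*c - 5.74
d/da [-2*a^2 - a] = -4*a - 1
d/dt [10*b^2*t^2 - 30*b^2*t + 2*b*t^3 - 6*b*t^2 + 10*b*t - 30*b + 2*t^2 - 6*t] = 20*b^2*t - 30*b^2 + 6*b*t^2 - 12*b*t + 10*b + 4*t - 6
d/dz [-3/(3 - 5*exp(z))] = -15*exp(z)/(5*exp(z) - 3)^2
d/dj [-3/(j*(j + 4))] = 6*(j + 2)/(j^2*(j + 4)^2)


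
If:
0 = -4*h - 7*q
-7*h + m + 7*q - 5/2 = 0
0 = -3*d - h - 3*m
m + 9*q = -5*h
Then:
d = 25/228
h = -35/152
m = -5/152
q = 5/38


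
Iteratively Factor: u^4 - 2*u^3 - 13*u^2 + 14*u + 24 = (u + 3)*(u^3 - 5*u^2 + 2*u + 8) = (u + 1)*(u + 3)*(u^2 - 6*u + 8) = (u - 2)*(u + 1)*(u + 3)*(u - 4)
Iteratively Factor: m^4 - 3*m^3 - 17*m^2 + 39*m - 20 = (m + 4)*(m^3 - 7*m^2 + 11*m - 5) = (m - 1)*(m + 4)*(m^2 - 6*m + 5) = (m - 5)*(m - 1)*(m + 4)*(m - 1)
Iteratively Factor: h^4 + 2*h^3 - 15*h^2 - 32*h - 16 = (h + 1)*(h^3 + h^2 - 16*h - 16) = (h + 1)*(h + 4)*(h^2 - 3*h - 4) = (h + 1)^2*(h + 4)*(h - 4)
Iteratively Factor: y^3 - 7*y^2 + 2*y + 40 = (y - 4)*(y^2 - 3*y - 10) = (y - 4)*(y + 2)*(y - 5)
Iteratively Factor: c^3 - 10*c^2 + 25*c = (c)*(c^2 - 10*c + 25) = c*(c - 5)*(c - 5)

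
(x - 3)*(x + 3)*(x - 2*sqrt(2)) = x^3 - 2*sqrt(2)*x^2 - 9*x + 18*sqrt(2)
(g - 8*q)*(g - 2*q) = g^2 - 10*g*q + 16*q^2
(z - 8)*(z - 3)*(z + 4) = z^3 - 7*z^2 - 20*z + 96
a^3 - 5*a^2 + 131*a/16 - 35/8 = (a - 2)*(a - 7/4)*(a - 5/4)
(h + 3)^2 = h^2 + 6*h + 9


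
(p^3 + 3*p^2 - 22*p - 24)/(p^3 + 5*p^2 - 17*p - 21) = (p^2 + 2*p - 24)/(p^2 + 4*p - 21)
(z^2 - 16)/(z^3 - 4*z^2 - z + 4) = (z + 4)/(z^2 - 1)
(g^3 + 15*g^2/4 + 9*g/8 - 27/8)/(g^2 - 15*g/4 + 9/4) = (2*g^2 + 9*g + 9)/(2*(g - 3))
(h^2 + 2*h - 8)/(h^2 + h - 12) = (h - 2)/(h - 3)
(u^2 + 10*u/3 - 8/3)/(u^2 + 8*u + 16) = (u - 2/3)/(u + 4)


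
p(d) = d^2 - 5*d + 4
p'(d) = 2*d - 5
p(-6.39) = 76.78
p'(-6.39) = -17.78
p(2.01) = -2.01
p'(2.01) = -0.98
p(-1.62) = 14.72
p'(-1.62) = -8.24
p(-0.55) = 7.05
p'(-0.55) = -6.10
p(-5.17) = 56.58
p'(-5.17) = -15.34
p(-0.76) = 8.38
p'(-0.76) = -6.52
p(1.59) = -1.42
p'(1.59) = -1.82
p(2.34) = -2.22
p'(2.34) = -0.32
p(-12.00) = 208.00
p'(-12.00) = -29.00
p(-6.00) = 70.00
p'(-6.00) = -17.00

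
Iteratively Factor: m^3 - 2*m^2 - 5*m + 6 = (m - 3)*(m^2 + m - 2) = (m - 3)*(m - 1)*(m + 2)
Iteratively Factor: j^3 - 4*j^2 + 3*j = (j - 1)*(j^2 - 3*j) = (j - 3)*(j - 1)*(j)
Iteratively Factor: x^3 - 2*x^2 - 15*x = (x + 3)*(x^2 - 5*x) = (x - 5)*(x + 3)*(x)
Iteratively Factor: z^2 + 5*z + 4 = (z + 1)*(z + 4)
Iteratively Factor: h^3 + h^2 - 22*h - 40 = (h - 5)*(h^2 + 6*h + 8) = (h - 5)*(h + 4)*(h + 2)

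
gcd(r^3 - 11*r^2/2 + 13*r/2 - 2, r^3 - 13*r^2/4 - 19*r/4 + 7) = r^2 - 5*r + 4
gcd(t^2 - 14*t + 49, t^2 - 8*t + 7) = t - 7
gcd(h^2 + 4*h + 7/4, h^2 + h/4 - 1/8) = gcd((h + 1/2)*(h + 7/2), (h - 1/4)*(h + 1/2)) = h + 1/2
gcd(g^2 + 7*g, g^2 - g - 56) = g + 7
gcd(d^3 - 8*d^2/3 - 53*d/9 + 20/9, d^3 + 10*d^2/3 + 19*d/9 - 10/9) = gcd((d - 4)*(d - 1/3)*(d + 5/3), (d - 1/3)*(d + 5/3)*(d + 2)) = d^2 + 4*d/3 - 5/9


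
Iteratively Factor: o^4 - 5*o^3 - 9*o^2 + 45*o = (o - 5)*(o^3 - 9*o) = (o - 5)*(o - 3)*(o^2 + 3*o) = (o - 5)*(o - 3)*(o + 3)*(o)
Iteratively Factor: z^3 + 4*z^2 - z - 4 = (z + 4)*(z^2 - 1) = (z - 1)*(z + 4)*(z + 1)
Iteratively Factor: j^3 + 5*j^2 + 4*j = (j + 1)*(j^2 + 4*j) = j*(j + 1)*(j + 4)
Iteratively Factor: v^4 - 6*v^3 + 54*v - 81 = (v - 3)*(v^3 - 3*v^2 - 9*v + 27) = (v - 3)^2*(v^2 - 9) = (v - 3)^2*(v + 3)*(v - 3)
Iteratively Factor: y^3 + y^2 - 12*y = (y - 3)*(y^2 + 4*y) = y*(y - 3)*(y + 4)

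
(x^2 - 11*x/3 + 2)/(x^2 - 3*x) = (x - 2/3)/x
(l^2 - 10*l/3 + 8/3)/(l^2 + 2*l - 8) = (l - 4/3)/(l + 4)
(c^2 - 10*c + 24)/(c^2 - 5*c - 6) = (c - 4)/(c + 1)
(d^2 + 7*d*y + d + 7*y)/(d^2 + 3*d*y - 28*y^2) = (-d - 1)/(-d + 4*y)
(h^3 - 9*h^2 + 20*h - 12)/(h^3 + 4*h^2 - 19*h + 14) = (h - 6)/(h + 7)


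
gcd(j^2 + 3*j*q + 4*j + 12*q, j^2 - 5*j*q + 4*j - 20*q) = j + 4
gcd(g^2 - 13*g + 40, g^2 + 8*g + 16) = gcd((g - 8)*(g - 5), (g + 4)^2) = 1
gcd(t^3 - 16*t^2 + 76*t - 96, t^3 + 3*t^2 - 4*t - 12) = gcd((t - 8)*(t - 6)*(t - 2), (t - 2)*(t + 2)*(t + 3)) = t - 2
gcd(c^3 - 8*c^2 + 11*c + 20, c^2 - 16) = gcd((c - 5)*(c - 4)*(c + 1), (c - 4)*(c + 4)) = c - 4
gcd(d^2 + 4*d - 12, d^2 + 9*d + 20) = 1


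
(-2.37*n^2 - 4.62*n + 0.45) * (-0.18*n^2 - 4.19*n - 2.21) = 0.4266*n^4 + 10.7619*n^3 + 24.5145*n^2 + 8.3247*n - 0.9945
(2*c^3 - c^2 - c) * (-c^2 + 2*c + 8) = -2*c^5 + 5*c^4 + 15*c^3 - 10*c^2 - 8*c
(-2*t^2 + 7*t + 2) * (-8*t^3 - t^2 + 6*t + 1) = 16*t^5 - 54*t^4 - 35*t^3 + 38*t^2 + 19*t + 2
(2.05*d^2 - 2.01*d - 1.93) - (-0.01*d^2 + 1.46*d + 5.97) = 2.06*d^2 - 3.47*d - 7.9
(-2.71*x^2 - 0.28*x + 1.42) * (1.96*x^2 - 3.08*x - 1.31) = -5.3116*x^4 + 7.798*x^3 + 7.1957*x^2 - 4.0068*x - 1.8602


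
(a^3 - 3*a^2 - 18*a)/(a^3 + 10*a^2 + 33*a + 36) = a*(a - 6)/(a^2 + 7*a + 12)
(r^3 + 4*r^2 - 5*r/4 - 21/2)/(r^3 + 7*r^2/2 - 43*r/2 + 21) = (r^2 + 11*r/2 + 7)/(r^2 + 5*r - 14)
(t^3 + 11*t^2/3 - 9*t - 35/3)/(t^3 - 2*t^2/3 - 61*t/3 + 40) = (3*t^2 - 4*t - 7)/(3*t^2 - 17*t + 24)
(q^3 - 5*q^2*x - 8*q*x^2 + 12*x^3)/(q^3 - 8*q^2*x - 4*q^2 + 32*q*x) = (q^3 - 5*q^2*x - 8*q*x^2 + 12*x^3)/(q*(q^2 - 8*q*x - 4*q + 32*x))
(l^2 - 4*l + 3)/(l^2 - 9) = (l - 1)/(l + 3)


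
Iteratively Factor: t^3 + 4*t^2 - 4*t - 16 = (t + 2)*(t^2 + 2*t - 8) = (t - 2)*(t + 2)*(t + 4)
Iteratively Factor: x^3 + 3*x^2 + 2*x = (x + 2)*(x^2 + x) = x*(x + 2)*(x + 1)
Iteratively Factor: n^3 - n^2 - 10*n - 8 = (n + 1)*(n^2 - 2*n - 8) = (n + 1)*(n + 2)*(n - 4)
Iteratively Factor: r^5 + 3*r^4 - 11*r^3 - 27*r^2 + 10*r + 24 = (r + 1)*(r^4 + 2*r^3 - 13*r^2 - 14*r + 24) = (r - 1)*(r + 1)*(r^3 + 3*r^2 - 10*r - 24) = (r - 1)*(r + 1)*(r + 4)*(r^2 - r - 6) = (r - 1)*(r + 1)*(r + 2)*(r + 4)*(r - 3)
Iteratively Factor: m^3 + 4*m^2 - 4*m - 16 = (m + 4)*(m^2 - 4) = (m + 2)*(m + 4)*(m - 2)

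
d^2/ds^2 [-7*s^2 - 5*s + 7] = -14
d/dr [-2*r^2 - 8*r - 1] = -4*r - 8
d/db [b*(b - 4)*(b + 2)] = 3*b^2 - 4*b - 8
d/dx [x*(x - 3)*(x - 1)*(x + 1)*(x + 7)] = 5*x^4 + 16*x^3 - 66*x^2 - 8*x + 21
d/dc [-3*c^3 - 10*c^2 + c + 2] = -9*c^2 - 20*c + 1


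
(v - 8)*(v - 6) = v^2 - 14*v + 48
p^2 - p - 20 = (p - 5)*(p + 4)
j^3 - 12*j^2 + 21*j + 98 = (j - 7)^2*(j + 2)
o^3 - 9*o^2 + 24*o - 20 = (o - 5)*(o - 2)^2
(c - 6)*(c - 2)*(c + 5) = c^3 - 3*c^2 - 28*c + 60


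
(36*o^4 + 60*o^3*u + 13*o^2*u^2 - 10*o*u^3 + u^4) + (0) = 36*o^4 + 60*o^3*u + 13*o^2*u^2 - 10*o*u^3 + u^4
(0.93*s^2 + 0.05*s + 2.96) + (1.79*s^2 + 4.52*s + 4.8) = 2.72*s^2 + 4.57*s + 7.76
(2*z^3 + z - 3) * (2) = 4*z^3 + 2*z - 6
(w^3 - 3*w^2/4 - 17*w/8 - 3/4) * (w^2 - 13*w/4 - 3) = w^5 - 4*w^4 - 43*w^3/16 + 269*w^2/32 + 141*w/16 + 9/4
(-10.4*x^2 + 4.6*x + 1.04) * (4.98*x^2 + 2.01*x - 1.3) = -51.792*x^4 + 2.004*x^3 + 27.9452*x^2 - 3.8896*x - 1.352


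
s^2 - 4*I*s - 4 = (s - 2*I)^2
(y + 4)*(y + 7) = y^2 + 11*y + 28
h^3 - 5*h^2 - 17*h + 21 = (h - 7)*(h - 1)*(h + 3)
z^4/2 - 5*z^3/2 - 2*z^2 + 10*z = z*(z/2 + 1)*(z - 5)*(z - 2)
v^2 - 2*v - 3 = (v - 3)*(v + 1)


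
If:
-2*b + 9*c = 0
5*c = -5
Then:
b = -9/2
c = -1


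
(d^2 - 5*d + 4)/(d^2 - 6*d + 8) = (d - 1)/(d - 2)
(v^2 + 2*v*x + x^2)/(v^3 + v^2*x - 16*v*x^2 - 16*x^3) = (-v - x)/(-v^2 + 16*x^2)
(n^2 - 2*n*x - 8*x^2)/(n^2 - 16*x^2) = (n + 2*x)/(n + 4*x)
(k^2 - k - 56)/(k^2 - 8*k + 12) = (k^2 - k - 56)/(k^2 - 8*k + 12)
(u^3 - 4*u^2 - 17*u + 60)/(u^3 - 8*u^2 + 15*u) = (u + 4)/u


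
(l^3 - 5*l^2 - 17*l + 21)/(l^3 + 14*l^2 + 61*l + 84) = (l^2 - 8*l + 7)/(l^2 + 11*l + 28)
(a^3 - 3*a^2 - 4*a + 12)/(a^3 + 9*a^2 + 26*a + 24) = (a^2 - 5*a + 6)/(a^2 + 7*a + 12)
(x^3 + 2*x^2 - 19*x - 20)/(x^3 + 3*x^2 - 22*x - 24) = (x + 5)/(x + 6)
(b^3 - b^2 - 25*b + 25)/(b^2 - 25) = b - 1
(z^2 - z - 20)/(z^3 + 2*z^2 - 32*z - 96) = (z - 5)/(z^2 - 2*z - 24)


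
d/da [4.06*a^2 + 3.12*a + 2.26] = 8.12*a + 3.12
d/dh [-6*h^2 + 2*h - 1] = 2 - 12*h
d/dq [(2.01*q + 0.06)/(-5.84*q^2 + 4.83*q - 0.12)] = (11.7384*q^2 + 0.700799999999999*q - 0.531)/(34.1056*q^4 - 56.4144*q^3 + 24.7305*q^2 - 1.1592*q + 0.0144)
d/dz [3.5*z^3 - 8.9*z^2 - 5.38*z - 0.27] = 10.5*z^2 - 17.8*z - 5.38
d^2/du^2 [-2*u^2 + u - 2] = -4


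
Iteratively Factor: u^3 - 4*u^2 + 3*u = (u - 3)*(u^2 - u) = (u - 3)*(u - 1)*(u)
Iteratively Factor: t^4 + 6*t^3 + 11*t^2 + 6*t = (t + 3)*(t^3 + 3*t^2 + 2*t) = (t + 2)*(t + 3)*(t^2 + t) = (t + 1)*(t + 2)*(t + 3)*(t)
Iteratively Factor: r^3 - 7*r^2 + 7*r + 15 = (r + 1)*(r^2 - 8*r + 15) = (r - 5)*(r + 1)*(r - 3)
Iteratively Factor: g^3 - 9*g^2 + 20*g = (g)*(g^2 - 9*g + 20) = g*(g - 4)*(g - 5)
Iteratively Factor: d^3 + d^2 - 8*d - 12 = (d + 2)*(d^2 - d - 6) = (d - 3)*(d + 2)*(d + 2)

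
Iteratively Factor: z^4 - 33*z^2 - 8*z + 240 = (z + 4)*(z^3 - 4*z^2 - 17*z + 60) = (z + 4)^2*(z^2 - 8*z + 15) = (z - 3)*(z + 4)^2*(z - 5)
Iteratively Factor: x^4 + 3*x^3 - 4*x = (x + 2)*(x^3 + x^2 - 2*x) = x*(x + 2)*(x^2 + x - 2) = x*(x + 2)^2*(x - 1)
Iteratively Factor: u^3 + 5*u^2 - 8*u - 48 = (u - 3)*(u^2 + 8*u + 16) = (u - 3)*(u + 4)*(u + 4)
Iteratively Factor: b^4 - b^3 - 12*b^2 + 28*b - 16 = (b - 2)*(b^3 + b^2 - 10*b + 8) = (b - 2)*(b - 1)*(b^2 + 2*b - 8) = (b - 2)*(b - 1)*(b + 4)*(b - 2)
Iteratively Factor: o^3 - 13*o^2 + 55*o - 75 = (o - 3)*(o^2 - 10*o + 25) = (o - 5)*(o - 3)*(o - 5)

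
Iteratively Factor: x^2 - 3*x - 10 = (x - 5)*(x + 2)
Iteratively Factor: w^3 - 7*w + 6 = (w + 3)*(w^2 - 3*w + 2) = (w - 1)*(w + 3)*(w - 2)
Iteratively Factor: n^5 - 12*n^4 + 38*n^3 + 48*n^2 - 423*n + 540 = (n - 3)*(n^4 - 9*n^3 + 11*n^2 + 81*n - 180) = (n - 3)*(n + 3)*(n^3 - 12*n^2 + 47*n - 60) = (n - 3)^2*(n + 3)*(n^2 - 9*n + 20) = (n - 5)*(n - 3)^2*(n + 3)*(n - 4)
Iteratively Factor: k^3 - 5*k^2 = (k)*(k^2 - 5*k) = k^2*(k - 5)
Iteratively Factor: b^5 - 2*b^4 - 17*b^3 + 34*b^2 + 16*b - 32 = (b + 4)*(b^4 - 6*b^3 + 7*b^2 + 6*b - 8) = (b - 1)*(b + 4)*(b^3 - 5*b^2 + 2*b + 8) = (b - 1)*(b + 1)*(b + 4)*(b^2 - 6*b + 8) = (b - 2)*(b - 1)*(b + 1)*(b + 4)*(b - 4)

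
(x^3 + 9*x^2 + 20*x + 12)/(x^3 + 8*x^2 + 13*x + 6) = (x + 2)/(x + 1)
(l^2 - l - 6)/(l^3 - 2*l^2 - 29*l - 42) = (l - 3)/(l^2 - 4*l - 21)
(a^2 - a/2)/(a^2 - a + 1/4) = 2*a/(2*a - 1)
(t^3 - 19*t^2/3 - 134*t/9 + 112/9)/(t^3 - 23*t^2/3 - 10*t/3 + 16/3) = (t + 7/3)/(t + 1)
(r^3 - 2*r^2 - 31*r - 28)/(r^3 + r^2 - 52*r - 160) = (r^2 - 6*r - 7)/(r^2 - 3*r - 40)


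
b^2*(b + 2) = b^3 + 2*b^2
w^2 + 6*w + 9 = (w + 3)^2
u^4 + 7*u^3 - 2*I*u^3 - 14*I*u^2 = u^2*(u + 7)*(u - 2*I)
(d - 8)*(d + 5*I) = d^2 - 8*d + 5*I*d - 40*I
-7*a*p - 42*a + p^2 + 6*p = (-7*a + p)*(p + 6)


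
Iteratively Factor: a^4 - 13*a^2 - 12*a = (a - 4)*(a^3 + 4*a^2 + 3*a) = (a - 4)*(a + 3)*(a^2 + a) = a*(a - 4)*(a + 3)*(a + 1)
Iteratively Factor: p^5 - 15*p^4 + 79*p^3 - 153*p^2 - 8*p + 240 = (p - 4)*(p^4 - 11*p^3 + 35*p^2 - 13*p - 60) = (p - 4)*(p + 1)*(p^3 - 12*p^2 + 47*p - 60) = (p - 4)^2*(p + 1)*(p^2 - 8*p + 15) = (p - 5)*(p - 4)^2*(p + 1)*(p - 3)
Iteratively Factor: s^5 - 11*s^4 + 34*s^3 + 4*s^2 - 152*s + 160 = (s - 2)*(s^4 - 9*s^3 + 16*s^2 + 36*s - 80) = (s - 5)*(s - 2)*(s^3 - 4*s^2 - 4*s + 16) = (s - 5)*(s - 2)*(s + 2)*(s^2 - 6*s + 8) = (s - 5)*(s - 4)*(s - 2)*(s + 2)*(s - 2)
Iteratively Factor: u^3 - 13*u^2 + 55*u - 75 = (u - 3)*(u^2 - 10*u + 25) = (u - 5)*(u - 3)*(u - 5)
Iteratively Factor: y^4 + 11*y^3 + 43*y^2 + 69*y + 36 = (y + 1)*(y^3 + 10*y^2 + 33*y + 36) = (y + 1)*(y + 3)*(y^2 + 7*y + 12) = (y + 1)*(y + 3)^2*(y + 4)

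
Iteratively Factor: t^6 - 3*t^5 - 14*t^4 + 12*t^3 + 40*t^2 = (t - 2)*(t^5 - t^4 - 16*t^3 - 20*t^2) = t*(t - 2)*(t^4 - t^3 - 16*t^2 - 20*t) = t*(t - 2)*(t + 2)*(t^3 - 3*t^2 - 10*t) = t*(t - 5)*(t - 2)*(t + 2)*(t^2 + 2*t) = t*(t - 5)*(t - 2)*(t + 2)^2*(t)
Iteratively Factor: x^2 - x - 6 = (x + 2)*(x - 3)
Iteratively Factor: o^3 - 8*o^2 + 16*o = (o - 4)*(o^2 - 4*o) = (o - 4)^2*(o)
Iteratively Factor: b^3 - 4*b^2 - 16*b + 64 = (b - 4)*(b^2 - 16) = (b - 4)^2*(b + 4)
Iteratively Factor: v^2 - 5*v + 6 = (v - 2)*(v - 3)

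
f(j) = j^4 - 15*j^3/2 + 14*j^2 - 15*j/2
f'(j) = 4*j^3 - 45*j^2/2 + 28*j - 15/2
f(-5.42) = 2509.04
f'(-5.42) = -1457.11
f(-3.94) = 946.58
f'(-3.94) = -711.75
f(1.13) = 0.21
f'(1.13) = 1.18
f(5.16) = 12.57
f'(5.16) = 87.46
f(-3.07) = 460.81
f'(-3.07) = -421.26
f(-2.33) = 217.82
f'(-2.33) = -245.49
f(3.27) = -22.73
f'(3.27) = -16.67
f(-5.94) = 3355.34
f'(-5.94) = -1806.04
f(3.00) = -18.00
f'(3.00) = -18.00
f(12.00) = 9702.00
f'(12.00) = 4000.50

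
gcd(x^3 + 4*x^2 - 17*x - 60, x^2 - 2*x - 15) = x + 3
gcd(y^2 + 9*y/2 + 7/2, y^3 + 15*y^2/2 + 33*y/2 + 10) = y + 1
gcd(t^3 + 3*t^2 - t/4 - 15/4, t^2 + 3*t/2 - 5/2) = t^2 + 3*t/2 - 5/2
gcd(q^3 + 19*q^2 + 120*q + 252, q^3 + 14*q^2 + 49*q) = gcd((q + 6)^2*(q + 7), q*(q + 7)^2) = q + 7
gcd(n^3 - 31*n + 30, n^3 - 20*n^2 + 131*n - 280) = n - 5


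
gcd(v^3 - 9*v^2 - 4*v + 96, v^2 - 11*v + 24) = v - 8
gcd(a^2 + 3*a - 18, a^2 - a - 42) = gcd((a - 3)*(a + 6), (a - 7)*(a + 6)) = a + 6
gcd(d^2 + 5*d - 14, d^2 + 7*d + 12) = 1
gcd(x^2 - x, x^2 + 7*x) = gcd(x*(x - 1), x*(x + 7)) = x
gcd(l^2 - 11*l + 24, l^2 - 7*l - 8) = l - 8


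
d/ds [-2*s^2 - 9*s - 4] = -4*s - 9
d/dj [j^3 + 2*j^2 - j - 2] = 3*j^2 + 4*j - 1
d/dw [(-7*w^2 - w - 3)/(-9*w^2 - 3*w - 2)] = (12*w^2 - 26*w - 7)/(81*w^4 + 54*w^3 + 45*w^2 + 12*w + 4)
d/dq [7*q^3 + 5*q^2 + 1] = q*(21*q + 10)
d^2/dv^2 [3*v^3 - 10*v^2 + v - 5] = 18*v - 20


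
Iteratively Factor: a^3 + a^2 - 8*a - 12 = (a - 3)*(a^2 + 4*a + 4) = (a - 3)*(a + 2)*(a + 2)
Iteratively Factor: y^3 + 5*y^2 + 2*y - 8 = (y + 2)*(y^2 + 3*y - 4) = (y + 2)*(y + 4)*(y - 1)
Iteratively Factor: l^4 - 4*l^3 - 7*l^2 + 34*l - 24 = (l + 3)*(l^3 - 7*l^2 + 14*l - 8) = (l - 4)*(l + 3)*(l^2 - 3*l + 2) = (l - 4)*(l - 1)*(l + 3)*(l - 2)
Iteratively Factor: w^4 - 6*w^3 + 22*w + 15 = (w - 3)*(w^3 - 3*w^2 - 9*w - 5) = (w - 3)*(w + 1)*(w^2 - 4*w - 5) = (w - 5)*(w - 3)*(w + 1)*(w + 1)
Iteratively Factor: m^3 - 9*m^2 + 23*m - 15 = (m - 1)*(m^2 - 8*m + 15) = (m - 3)*(m - 1)*(m - 5)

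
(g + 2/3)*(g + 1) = g^2 + 5*g/3 + 2/3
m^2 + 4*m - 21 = (m - 3)*(m + 7)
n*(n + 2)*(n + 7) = n^3 + 9*n^2 + 14*n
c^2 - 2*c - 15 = (c - 5)*(c + 3)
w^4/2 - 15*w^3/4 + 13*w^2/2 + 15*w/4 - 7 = (w/2 + 1/2)*(w - 4)*(w - 7/2)*(w - 1)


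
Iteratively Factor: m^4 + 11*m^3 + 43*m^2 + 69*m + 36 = (m + 3)*(m^3 + 8*m^2 + 19*m + 12) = (m + 3)^2*(m^2 + 5*m + 4) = (m + 1)*(m + 3)^2*(m + 4)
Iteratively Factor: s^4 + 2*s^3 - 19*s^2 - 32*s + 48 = (s - 1)*(s^3 + 3*s^2 - 16*s - 48) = (s - 1)*(s + 3)*(s^2 - 16) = (s - 4)*(s - 1)*(s + 3)*(s + 4)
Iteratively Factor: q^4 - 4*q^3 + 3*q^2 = (q - 3)*(q^3 - q^2) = q*(q - 3)*(q^2 - q) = q^2*(q - 3)*(q - 1)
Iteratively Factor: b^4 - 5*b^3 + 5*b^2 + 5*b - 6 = (b - 1)*(b^3 - 4*b^2 + b + 6) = (b - 2)*(b - 1)*(b^2 - 2*b - 3) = (b - 2)*(b - 1)*(b + 1)*(b - 3)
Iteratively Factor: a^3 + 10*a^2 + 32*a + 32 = (a + 2)*(a^2 + 8*a + 16) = (a + 2)*(a + 4)*(a + 4)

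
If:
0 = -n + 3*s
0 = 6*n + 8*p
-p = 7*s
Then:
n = 0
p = 0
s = 0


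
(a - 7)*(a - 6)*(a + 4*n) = a^3 + 4*a^2*n - 13*a^2 - 52*a*n + 42*a + 168*n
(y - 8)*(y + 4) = y^2 - 4*y - 32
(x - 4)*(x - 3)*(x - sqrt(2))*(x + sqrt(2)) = x^4 - 7*x^3 + 10*x^2 + 14*x - 24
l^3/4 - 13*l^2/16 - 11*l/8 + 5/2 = (l/4 + 1/2)*(l - 4)*(l - 5/4)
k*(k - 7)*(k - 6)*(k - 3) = k^4 - 16*k^3 + 81*k^2 - 126*k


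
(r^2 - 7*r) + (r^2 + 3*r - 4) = 2*r^2 - 4*r - 4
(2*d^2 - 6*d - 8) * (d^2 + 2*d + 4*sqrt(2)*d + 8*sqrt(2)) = 2*d^4 - 2*d^3 + 8*sqrt(2)*d^3 - 20*d^2 - 8*sqrt(2)*d^2 - 80*sqrt(2)*d - 16*d - 64*sqrt(2)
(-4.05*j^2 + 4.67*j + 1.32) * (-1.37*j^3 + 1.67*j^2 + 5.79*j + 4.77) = 5.5485*j^5 - 13.1614*j^4 - 17.459*j^3 + 9.9252*j^2 + 29.9187*j + 6.2964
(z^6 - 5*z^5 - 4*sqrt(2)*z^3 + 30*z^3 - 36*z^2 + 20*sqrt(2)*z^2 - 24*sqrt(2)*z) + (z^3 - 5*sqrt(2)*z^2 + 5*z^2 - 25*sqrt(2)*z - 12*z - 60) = z^6 - 5*z^5 - 4*sqrt(2)*z^3 + 31*z^3 - 31*z^2 + 15*sqrt(2)*z^2 - 49*sqrt(2)*z - 12*z - 60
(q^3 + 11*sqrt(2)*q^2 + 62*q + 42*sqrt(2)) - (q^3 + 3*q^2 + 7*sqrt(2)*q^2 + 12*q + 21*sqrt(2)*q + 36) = -3*q^2 + 4*sqrt(2)*q^2 - 21*sqrt(2)*q + 50*q - 36 + 42*sqrt(2)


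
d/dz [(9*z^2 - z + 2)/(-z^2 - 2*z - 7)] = (-19*z^2 - 122*z + 11)/(z^4 + 4*z^3 + 18*z^2 + 28*z + 49)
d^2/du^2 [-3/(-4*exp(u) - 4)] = 3*(exp(u) - 1)*exp(u)/(4*(exp(u) + 1)^3)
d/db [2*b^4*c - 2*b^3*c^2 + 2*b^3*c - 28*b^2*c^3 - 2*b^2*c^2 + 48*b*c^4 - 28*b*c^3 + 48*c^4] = 2*c*(4*b^3 - 3*b^2*c + 3*b^2 - 28*b*c^2 - 2*b*c + 24*c^3 - 14*c^2)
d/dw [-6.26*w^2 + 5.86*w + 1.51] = 5.86 - 12.52*w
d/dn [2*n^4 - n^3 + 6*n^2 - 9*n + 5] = 8*n^3 - 3*n^2 + 12*n - 9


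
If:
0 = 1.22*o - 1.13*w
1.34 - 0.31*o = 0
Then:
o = 4.32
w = 4.67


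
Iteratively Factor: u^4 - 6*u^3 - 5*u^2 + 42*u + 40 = (u + 2)*(u^3 - 8*u^2 + 11*u + 20) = (u - 5)*(u + 2)*(u^2 - 3*u - 4) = (u - 5)*(u + 1)*(u + 2)*(u - 4)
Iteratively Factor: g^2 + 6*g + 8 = (g + 4)*(g + 2)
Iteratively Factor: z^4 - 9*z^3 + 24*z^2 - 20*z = (z - 2)*(z^3 - 7*z^2 + 10*z) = (z - 5)*(z - 2)*(z^2 - 2*z) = z*(z - 5)*(z - 2)*(z - 2)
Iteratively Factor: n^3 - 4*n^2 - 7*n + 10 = (n - 1)*(n^2 - 3*n - 10) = (n - 5)*(n - 1)*(n + 2)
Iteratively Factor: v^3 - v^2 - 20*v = (v)*(v^2 - v - 20) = v*(v + 4)*(v - 5)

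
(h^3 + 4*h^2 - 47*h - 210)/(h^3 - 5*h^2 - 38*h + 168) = (h + 5)/(h - 4)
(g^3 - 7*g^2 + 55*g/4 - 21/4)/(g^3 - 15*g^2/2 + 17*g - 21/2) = (g - 1/2)/(g - 1)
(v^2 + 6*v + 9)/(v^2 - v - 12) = (v + 3)/(v - 4)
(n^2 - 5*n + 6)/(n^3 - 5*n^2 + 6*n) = 1/n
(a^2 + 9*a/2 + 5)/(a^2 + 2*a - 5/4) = 2*(a + 2)/(2*a - 1)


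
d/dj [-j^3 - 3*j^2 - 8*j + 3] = -3*j^2 - 6*j - 8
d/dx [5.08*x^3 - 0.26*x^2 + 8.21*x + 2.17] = 15.24*x^2 - 0.52*x + 8.21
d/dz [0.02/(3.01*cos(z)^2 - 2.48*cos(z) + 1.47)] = (0.1204*cos(z) - 0.0496)*sin(z)/(3.01*cos(z)^2 - 2.48*cos(z) + 1.47)^2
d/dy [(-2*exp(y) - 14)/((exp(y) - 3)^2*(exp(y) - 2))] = 2*(-(exp(y) - 3)*(exp(y) - 2) + (exp(y) - 3)*(exp(y) + 7) + 2*(exp(y) - 2)*(exp(y) + 7))*exp(y)/((exp(y) - 3)^3*(exp(y) - 2)^2)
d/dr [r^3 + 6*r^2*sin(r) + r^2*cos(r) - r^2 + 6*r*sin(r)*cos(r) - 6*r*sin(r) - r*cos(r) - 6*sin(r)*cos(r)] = -r^2*sin(r) + 6*r^2*cos(r) + 3*r^2 + 13*r*sin(r) - 4*r*cos(r) + 6*r*cos(2*r) - 2*r - 6*sin(r) + 3*sin(2*r) - cos(r) - 6*cos(2*r)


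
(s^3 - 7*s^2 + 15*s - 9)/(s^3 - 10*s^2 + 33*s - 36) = (s - 1)/(s - 4)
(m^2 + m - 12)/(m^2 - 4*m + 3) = (m + 4)/(m - 1)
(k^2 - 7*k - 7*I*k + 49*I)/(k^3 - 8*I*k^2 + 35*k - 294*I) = (k - 7)/(k^2 - I*k + 42)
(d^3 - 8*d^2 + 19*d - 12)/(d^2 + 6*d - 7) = (d^2 - 7*d + 12)/(d + 7)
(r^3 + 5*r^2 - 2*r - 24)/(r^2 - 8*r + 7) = (r^3 + 5*r^2 - 2*r - 24)/(r^2 - 8*r + 7)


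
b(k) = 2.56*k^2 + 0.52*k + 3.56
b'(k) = 5.12*k + 0.52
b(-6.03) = 93.51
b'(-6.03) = -30.35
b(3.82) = 42.90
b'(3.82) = 20.08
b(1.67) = 11.57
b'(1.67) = 9.07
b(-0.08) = 3.53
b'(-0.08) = 0.11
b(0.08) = 3.62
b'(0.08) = 0.93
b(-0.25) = 3.59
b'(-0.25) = -0.76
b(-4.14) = 45.28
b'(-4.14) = -20.68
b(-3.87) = 39.89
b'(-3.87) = -19.29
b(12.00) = 378.44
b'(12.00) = 61.96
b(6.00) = 98.84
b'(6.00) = 31.24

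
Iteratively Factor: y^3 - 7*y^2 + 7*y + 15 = (y + 1)*(y^2 - 8*y + 15) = (y - 5)*(y + 1)*(y - 3)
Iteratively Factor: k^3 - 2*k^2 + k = (k)*(k^2 - 2*k + 1) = k*(k - 1)*(k - 1)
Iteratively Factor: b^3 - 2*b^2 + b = (b - 1)*(b^2 - b) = (b - 1)^2*(b)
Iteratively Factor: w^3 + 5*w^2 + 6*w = (w + 3)*(w^2 + 2*w) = (w + 2)*(w + 3)*(w)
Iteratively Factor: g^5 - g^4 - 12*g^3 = (g + 3)*(g^4 - 4*g^3) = g*(g + 3)*(g^3 - 4*g^2) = g*(g - 4)*(g + 3)*(g^2) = g^2*(g - 4)*(g + 3)*(g)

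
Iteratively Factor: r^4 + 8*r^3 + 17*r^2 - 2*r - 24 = (r - 1)*(r^3 + 9*r^2 + 26*r + 24) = (r - 1)*(r + 3)*(r^2 + 6*r + 8) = (r - 1)*(r + 3)*(r + 4)*(r + 2)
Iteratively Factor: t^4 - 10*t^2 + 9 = (t - 1)*(t^3 + t^2 - 9*t - 9) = (t - 1)*(t + 1)*(t^2 - 9) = (t - 1)*(t + 1)*(t + 3)*(t - 3)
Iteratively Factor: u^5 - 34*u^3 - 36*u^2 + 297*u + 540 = (u + 3)*(u^4 - 3*u^3 - 25*u^2 + 39*u + 180) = (u + 3)^2*(u^3 - 6*u^2 - 7*u + 60) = (u - 4)*(u + 3)^2*(u^2 - 2*u - 15) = (u - 5)*(u - 4)*(u + 3)^2*(u + 3)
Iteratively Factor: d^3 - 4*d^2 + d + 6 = (d - 3)*(d^2 - d - 2) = (d - 3)*(d - 2)*(d + 1)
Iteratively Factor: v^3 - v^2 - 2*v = (v + 1)*(v^2 - 2*v) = (v - 2)*(v + 1)*(v)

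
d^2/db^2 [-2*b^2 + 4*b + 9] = -4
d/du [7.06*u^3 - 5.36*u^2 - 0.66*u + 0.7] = 21.18*u^2 - 10.72*u - 0.66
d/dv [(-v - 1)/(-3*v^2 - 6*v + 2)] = (3*v^2 + 6*v - 6*(v + 1)^2 - 2)/(3*v^2 + 6*v - 2)^2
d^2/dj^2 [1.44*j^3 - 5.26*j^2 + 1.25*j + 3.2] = 8.64*j - 10.52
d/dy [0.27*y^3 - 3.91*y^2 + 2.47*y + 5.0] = 0.81*y^2 - 7.82*y + 2.47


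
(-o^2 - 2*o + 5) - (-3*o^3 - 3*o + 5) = 3*o^3 - o^2 + o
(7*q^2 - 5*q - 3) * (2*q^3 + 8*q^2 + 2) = 14*q^5 + 46*q^4 - 46*q^3 - 10*q^2 - 10*q - 6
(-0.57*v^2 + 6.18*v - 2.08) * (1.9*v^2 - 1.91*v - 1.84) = -1.083*v^4 + 12.8307*v^3 - 14.707*v^2 - 7.3984*v + 3.8272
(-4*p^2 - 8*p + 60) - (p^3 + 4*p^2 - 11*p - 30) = -p^3 - 8*p^2 + 3*p + 90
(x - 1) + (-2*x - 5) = -x - 6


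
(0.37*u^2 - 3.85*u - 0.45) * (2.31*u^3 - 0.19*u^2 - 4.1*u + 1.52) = 0.8547*u^5 - 8.9638*u^4 - 1.825*u^3 + 16.4329*u^2 - 4.007*u - 0.684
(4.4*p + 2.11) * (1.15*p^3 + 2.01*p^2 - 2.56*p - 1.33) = 5.06*p^4 + 11.2705*p^3 - 7.0229*p^2 - 11.2536*p - 2.8063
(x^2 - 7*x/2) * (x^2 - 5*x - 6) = x^4 - 17*x^3/2 + 23*x^2/2 + 21*x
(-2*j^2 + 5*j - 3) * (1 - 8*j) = 16*j^3 - 42*j^2 + 29*j - 3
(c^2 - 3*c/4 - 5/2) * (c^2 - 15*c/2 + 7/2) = c^4 - 33*c^3/4 + 53*c^2/8 + 129*c/8 - 35/4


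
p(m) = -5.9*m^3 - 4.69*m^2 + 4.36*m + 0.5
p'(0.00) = 4.36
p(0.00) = 0.50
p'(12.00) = -2657.00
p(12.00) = -10817.74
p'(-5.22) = -428.97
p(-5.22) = 689.14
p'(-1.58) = -25.01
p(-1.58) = 5.17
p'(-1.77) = -34.49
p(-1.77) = 10.81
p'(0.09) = 3.37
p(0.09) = 0.85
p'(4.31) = -364.86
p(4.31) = -540.20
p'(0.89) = -18.01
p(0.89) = -3.49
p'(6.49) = -802.04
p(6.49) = -1781.57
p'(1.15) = -29.84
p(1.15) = -9.66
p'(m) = -17.7*m^2 - 9.38*m + 4.36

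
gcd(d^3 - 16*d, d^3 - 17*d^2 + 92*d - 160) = d - 4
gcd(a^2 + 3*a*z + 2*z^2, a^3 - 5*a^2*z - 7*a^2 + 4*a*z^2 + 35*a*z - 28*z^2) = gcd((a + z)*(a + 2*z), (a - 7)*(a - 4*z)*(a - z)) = 1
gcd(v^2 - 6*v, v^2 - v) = v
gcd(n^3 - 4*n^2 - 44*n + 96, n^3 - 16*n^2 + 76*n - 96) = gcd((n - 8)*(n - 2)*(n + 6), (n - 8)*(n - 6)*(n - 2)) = n^2 - 10*n + 16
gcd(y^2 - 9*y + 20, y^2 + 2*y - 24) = y - 4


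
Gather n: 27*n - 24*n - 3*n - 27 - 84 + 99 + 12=0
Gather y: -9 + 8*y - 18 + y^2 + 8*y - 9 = y^2 + 16*y - 36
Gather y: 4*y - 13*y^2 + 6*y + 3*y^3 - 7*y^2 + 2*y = 3*y^3 - 20*y^2 + 12*y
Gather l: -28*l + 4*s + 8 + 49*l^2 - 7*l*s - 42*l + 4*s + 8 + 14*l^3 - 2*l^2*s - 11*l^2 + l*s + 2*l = 14*l^3 + l^2*(38 - 2*s) + l*(-6*s - 68) + 8*s + 16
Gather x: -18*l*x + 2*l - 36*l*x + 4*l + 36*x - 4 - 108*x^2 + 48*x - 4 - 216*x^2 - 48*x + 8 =6*l - 324*x^2 + x*(36 - 54*l)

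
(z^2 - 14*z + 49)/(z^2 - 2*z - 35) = (z - 7)/(z + 5)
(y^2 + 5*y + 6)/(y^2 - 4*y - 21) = (y + 2)/(y - 7)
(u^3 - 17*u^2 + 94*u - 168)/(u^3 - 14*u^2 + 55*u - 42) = (u - 4)/(u - 1)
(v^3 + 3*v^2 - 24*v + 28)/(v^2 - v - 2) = (v^2 + 5*v - 14)/(v + 1)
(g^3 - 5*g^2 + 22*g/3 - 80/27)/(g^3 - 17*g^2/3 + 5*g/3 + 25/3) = (9*g^2 - 30*g + 16)/(9*(g^2 - 4*g - 5))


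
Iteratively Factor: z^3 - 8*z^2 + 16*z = (z)*(z^2 - 8*z + 16) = z*(z - 4)*(z - 4)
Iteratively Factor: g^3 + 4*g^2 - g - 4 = (g - 1)*(g^2 + 5*g + 4) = (g - 1)*(g + 1)*(g + 4)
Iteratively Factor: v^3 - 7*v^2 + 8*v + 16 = (v - 4)*(v^2 - 3*v - 4) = (v - 4)*(v + 1)*(v - 4)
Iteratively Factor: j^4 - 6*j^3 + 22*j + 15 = (j + 1)*(j^3 - 7*j^2 + 7*j + 15) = (j - 3)*(j + 1)*(j^2 - 4*j - 5) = (j - 5)*(j - 3)*(j + 1)*(j + 1)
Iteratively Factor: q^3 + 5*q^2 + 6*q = (q + 3)*(q^2 + 2*q) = q*(q + 3)*(q + 2)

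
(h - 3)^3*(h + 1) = h^4 - 8*h^3 + 18*h^2 - 27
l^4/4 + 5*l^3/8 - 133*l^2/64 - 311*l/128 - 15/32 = (l/4 + 1)*(l - 5/2)*(l + 1/4)*(l + 3/4)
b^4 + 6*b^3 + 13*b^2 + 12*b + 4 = (b + 1)^2*(b + 2)^2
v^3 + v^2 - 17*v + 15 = (v - 3)*(v - 1)*(v + 5)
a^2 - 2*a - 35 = (a - 7)*(a + 5)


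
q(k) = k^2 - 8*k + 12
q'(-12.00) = -32.00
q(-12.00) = 252.00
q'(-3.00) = -14.00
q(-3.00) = 45.00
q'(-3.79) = -15.58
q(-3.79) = 56.68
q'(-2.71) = -13.42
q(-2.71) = 41.02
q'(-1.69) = -11.38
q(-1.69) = 28.38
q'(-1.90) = -11.80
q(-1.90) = 30.81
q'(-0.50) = -9.00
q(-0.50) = 16.25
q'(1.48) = -5.04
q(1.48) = 2.35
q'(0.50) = -7.00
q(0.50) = 8.25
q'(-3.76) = -15.52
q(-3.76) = 56.22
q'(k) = 2*k - 8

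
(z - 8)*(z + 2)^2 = z^3 - 4*z^2 - 28*z - 32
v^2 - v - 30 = (v - 6)*(v + 5)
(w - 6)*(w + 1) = w^2 - 5*w - 6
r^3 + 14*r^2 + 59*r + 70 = (r + 2)*(r + 5)*(r + 7)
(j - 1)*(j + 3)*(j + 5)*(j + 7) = j^4 + 14*j^3 + 56*j^2 + 34*j - 105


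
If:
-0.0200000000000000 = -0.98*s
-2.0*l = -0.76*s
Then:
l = 0.01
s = 0.02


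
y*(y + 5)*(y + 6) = y^3 + 11*y^2 + 30*y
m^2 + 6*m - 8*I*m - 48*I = (m + 6)*(m - 8*I)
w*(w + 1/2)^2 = w^3 + w^2 + w/4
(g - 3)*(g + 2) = g^2 - g - 6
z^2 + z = z*(z + 1)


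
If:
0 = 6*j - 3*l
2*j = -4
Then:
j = -2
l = -4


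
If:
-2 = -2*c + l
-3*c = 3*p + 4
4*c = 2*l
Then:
No Solution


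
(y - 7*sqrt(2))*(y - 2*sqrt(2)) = y^2 - 9*sqrt(2)*y + 28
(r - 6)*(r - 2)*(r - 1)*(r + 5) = r^4 - 4*r^3 - 25*r^2 + 88*r - 60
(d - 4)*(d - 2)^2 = d^3 - 8*d^2 + 20*d - 16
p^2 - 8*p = p*(p - 8)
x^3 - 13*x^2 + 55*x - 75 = (x - 5)^2*(x - 3)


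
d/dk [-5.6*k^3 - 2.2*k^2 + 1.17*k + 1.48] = -16.8*k^2 - 4.4*k + 1.17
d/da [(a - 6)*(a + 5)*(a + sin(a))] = (a - 6)*(a + 5)*(cos(a) + 1) + (a - 6)*(a + sin(a)) + (a + 5)*(a + sin(a))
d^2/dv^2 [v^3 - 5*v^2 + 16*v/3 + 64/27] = 6*v - 10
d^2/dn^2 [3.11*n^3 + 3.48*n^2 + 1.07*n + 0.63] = 18.66*n + 6.96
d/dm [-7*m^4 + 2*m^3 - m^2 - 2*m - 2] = -28*m^3 + 6*m^2 - 2*m - 2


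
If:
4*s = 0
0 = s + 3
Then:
No Solution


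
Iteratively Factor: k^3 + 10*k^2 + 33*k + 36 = (k + 4)*(k^2 + 6*k + 9) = (k + 3)*(k + 4)*(k + 3)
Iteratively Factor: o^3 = (o)*(o^2) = o^2*(o)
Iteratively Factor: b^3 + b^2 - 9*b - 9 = (b + 3)*(b^2 - 2*b - 3) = (b + 1)*(b + 3)*(b - 3)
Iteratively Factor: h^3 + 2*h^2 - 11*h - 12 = (h - 3)*(h^2 + 5*h + 4) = (h - 3)*(h + 1)*(h + 4)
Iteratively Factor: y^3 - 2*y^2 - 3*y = (y - 3)*(y^2 + y) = y*(y - 3)*(y + 1)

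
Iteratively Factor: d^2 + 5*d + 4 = (d + 1)*(d + 4)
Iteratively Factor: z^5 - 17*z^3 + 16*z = (z - 4)*(z^4 + 4*z^3 - z^2 - 4*z) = z*(z - 4)*(z^3 + 4*z^2 - z - 4) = z*(z - 4)*(z - 1)*(z^2 + 5*z + 4) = z*(z - 4)*(z - 1)*(z + 4)*(z + 1)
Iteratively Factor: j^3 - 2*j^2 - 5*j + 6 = (j + 2)*(j^2 - 4*j + 3) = (j - 3)*(j + 2)*(j - 1)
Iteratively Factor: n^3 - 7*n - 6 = (n + 1)*(n^2 - n - 6) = (n - 3)*(n + 1)*(n + 2)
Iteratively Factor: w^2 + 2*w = (w)*(w + 2)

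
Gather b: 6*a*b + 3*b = b*(6*a + 3)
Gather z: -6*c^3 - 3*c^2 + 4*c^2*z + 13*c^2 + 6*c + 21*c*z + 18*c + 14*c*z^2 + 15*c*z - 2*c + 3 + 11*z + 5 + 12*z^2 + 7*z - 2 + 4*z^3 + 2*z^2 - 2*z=-6*c^3 + 10*c^2 + 22*c + 4*z^3 + z^2*(14*c + 14) + z*(4*c^2 + 36*c + 16) + 6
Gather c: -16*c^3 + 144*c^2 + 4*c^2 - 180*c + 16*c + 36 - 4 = -16*c^3 + 148*c^2 - 164*c + 32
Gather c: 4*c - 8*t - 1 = 4*c - 8*t - 1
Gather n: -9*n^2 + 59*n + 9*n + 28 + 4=-9*n^2 + 68*n + 32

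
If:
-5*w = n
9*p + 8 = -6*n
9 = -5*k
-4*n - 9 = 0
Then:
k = -9/5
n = -9/4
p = 11/18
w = 9/20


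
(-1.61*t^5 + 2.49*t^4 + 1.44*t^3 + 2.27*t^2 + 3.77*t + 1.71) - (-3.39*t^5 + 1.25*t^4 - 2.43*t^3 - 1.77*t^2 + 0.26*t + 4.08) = 1.78*t^5 + 1.24*t^4 + 3.87*t^3 + 4.04*t^2 + 3.51*t - 2.37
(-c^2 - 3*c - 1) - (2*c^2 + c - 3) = -3*c^2 - 4*c + 2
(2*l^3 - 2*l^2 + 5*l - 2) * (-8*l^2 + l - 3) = -16*l^5 + 18*l^4 - 48*l^3 + 27*l^2 - 17*l + 6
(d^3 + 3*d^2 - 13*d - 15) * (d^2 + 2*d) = d^5 + 5*d^4 - 7*d^3 - 41*d^2 - 30*d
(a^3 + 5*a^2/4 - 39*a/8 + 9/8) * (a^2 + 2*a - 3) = a^5 + 13*a^4/4 - 43*a^3/8 - 99*a^2/8 + 135*a/8 - 27/8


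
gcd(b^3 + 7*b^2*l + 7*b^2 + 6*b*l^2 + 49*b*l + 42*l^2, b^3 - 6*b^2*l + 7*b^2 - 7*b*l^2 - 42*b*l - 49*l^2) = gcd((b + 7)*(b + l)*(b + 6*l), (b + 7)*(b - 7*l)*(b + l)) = b^2 + b*l + 7*b + 7*l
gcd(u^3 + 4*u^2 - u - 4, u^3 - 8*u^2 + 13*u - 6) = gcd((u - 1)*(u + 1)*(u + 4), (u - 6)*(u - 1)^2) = u - 1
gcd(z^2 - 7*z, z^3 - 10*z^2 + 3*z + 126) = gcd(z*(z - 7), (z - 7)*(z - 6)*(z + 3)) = z - 7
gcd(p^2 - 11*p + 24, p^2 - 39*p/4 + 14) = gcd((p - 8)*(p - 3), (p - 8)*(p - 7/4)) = p - 8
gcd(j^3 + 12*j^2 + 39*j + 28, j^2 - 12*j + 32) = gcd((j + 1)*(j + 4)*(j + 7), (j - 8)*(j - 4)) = 1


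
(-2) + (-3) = -5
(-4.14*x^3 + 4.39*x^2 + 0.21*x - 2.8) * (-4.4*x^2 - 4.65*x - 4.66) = 18.216*x^5 - 0.0649999999999977*x^4 - 2.0451*x^3 - 9.1139*x^2 + 12.0414*x + 13.048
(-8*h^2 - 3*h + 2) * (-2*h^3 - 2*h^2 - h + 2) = 16*h^5 + 22*h^4 + 10*h^3 - 17*h^2 - 8*h + 4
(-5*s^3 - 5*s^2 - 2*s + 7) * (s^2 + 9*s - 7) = -5*s^5 - 50*s^4 - 12*s^3 + 24*s^2 + 77*s - 49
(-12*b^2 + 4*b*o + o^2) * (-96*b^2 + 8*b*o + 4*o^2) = 1152*b^4 - 480*b^3*o - 112*b^2*o^2 + 24*b*o^3 + 4*o^4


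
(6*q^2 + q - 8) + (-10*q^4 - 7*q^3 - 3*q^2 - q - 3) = -10*q^4 - 7*q^3 + 3*q^2 - 11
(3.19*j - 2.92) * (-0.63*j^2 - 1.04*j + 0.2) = -2.0097*j^3 - 1.478*j^2 + 3.6748*j - 0.584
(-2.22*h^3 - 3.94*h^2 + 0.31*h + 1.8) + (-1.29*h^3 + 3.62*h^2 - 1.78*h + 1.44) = -3.51*h^3 - 0.32*h^2 - 1.47*h + 3.24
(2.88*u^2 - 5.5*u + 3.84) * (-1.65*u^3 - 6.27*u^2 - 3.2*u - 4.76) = -4.752*u^5 - 8.9826*u^4 + 18.933*u^3 - 20.1856*u^2 + 13.892*u - 18.2784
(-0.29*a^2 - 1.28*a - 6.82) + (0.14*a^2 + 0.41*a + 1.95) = -0.15*a^2 - 0.87*a - 4.87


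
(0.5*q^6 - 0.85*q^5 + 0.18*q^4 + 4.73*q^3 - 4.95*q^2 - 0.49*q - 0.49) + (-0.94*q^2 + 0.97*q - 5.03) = 0.5*q^6 - 0.85*q^5 + 0.18*q^4 + 4.73*q^3 - 5.89*q^2 + 0.48*q - 5.52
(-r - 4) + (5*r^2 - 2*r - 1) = 5*r^2 - 3*r - 5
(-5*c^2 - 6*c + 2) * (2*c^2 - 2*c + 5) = -10*c^4 - 2*c^3 - 9*c^2 - 34*c + 10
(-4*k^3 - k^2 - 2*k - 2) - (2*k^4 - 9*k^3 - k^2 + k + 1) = -2*k^4 + 5*k^3 - 3*k - 3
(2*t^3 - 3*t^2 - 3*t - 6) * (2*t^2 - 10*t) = 4*t^5 - 26*t^4 + 24*t^3 + 18*t^2 + 60*t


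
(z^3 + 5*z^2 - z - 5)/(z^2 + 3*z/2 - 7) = 2*(z^3 + 5*z^2 - z - 5)/(2*z^2 + 3*z - 14)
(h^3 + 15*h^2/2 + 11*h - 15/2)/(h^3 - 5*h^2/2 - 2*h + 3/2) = (h^2 + 8*h + 15)/(h^2 - 2*h - 3)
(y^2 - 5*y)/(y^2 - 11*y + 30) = y/(y - 6)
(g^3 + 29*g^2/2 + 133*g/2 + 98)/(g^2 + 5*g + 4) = (2*g^2 + 21*g + 49)/(2*(g + 1))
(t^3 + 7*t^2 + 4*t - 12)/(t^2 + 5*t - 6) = t + 2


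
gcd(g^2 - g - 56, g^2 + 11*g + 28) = g + 7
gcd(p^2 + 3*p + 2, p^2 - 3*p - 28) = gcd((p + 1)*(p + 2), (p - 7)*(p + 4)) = 1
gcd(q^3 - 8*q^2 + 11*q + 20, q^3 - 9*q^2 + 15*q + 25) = q^2 - 4*q - 5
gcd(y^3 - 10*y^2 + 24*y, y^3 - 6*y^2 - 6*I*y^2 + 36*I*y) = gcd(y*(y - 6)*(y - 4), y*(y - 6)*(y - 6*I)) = y^2 - 6*y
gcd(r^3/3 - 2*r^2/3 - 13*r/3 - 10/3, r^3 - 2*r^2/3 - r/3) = 1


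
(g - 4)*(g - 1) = g^2 - 5*g + 4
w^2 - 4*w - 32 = (w - 8)*(w + 4)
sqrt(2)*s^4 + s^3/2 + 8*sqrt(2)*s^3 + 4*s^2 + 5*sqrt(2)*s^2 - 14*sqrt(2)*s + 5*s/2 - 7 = (s - 1)*(s + 2)*(s + 7)*(sqrt(2)*s + 1/2)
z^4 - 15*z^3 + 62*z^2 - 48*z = z*(z - 8)*(z - 6)*(z - 1)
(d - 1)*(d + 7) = d^2 + 6*d - 7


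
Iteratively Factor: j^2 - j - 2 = (j + 1)*(j - 2)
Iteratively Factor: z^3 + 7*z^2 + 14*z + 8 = (z + 1)*(z^2 + 6*z + 8) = (z + 1)*(z + 2)*(z + 4)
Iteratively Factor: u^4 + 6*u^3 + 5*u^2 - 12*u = (u + 3)*(u^3 + 3*u^2 - 4*u) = (u + 3)*(u + 4)*(u^2 - u) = u*(u + 3)*(u + 4)*(u - 1)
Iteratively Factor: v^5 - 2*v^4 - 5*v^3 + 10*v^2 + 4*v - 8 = (v - 2)*(v^4 - 5*v^2 + 4) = (v - 2)^2*(v^3 + 2*v^2 - v - 2) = (v - 2)^2*(v - 1)*(v^2 + 3*v + 2) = (v - 2)^2*(v - 1)*(v + 2)*(v + 1)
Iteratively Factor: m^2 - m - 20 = (m + 4)*(m - 5)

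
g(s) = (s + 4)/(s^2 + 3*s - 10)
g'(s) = (-2*s - 3)*(s + 4)/(s^2 + 3*s - 10)^2 + 1/(s^2 + 3*s - 10) = (s^2 + 3*s - (s + 4)*(2*s + 3) - 10)/(s^2 + 3*s - 10)^2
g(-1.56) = -0.20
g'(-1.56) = -0.08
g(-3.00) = -0.10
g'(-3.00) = -0.07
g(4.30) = 0.39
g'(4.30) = -0.16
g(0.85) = -0.72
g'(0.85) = -0.65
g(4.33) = 0.38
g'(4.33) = -0.16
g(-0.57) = -0.30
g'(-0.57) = -0.14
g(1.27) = -1.15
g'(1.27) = -1.61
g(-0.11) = -0.38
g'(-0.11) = -0.20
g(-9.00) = -0.11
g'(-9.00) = -0.02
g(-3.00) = -0.10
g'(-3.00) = -0.07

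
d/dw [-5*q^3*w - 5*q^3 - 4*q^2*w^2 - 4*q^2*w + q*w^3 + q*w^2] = q*(-5*q^2 - 8*q*w - 4*q + 3*w^2 + 2*w)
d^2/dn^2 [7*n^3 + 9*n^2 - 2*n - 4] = 42*n + 18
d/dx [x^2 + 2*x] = 2*x + 2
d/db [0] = 0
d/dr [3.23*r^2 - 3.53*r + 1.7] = 6.46*r - 3.53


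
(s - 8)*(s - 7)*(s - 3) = s^3 - 18*s^2 + 101*s - 168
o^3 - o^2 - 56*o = o*(o - 8)*(o + 7)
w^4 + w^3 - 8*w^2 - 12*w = w*(w - 3)*(w + 2)^2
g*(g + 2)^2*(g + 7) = g^4 + 11*g^3 + 32*g^2 + 28*g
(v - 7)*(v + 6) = v^2 - v - 42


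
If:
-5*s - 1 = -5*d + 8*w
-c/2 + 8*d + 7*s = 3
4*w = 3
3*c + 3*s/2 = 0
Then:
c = 82/305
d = 263/305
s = -164/305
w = 3/4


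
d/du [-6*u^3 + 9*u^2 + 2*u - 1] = -18*u^2 + 18*u + 2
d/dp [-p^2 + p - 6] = 1 - 2*p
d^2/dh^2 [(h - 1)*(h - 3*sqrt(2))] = 2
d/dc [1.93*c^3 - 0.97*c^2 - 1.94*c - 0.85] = 5.79*c^2 - 1.94*c - 1.94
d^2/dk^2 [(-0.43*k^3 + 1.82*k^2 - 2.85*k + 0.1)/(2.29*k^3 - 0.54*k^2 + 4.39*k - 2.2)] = (7.105427357601e-15*k^7 + 18.025048*k^6 - 63.737112*k^5 - 108.337152*k^4 + 175.106888*k^3 - 154.1481*k^2 + 9.42804*k - 33.81618)/(12.008989*k^9 - 8.495442*k^8 + 71.068089*k^7 - 67.340568*k^6 + 152.562819*k^5 - 165.846282*k^4 + 149.147239*k^3 - 135.03666*k^2 + 63.7428*k - 10.648)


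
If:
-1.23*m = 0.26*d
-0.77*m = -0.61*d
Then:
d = 0.00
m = 0.00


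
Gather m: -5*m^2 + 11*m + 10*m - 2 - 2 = -5*m^2 + 21*m - 4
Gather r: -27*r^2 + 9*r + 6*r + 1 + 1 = -27*r^2 + 15*r + 2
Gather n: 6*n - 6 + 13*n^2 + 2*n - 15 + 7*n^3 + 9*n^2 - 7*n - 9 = 7*n^3 + 22*n^2 + n - 30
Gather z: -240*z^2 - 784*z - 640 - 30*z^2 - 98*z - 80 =-270*z^2 - 882*z - 720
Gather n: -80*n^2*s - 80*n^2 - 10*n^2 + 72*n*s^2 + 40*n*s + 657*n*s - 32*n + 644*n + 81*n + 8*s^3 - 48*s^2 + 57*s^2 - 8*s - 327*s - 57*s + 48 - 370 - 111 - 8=n^2*(-80*s - 90) + n*(72*s^2 + 697*s + 693) + 8*s^3 + 9*s^2 - 392*s - 441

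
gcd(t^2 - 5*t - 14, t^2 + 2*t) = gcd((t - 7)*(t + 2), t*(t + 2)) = t + 2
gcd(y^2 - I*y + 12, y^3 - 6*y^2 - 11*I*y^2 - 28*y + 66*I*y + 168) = y - 4*I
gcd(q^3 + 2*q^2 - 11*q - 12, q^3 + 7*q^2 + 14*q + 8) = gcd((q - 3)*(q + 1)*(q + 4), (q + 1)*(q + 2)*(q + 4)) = q^2 + 5*q + 4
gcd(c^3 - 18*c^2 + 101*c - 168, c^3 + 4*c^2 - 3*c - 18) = 1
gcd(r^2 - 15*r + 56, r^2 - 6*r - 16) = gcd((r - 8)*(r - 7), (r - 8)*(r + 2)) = r - 8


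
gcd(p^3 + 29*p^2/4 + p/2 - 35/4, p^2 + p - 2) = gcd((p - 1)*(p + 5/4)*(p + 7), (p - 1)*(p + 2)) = p - 1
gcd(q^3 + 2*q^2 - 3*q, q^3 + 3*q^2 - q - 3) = q^2 + 2*q - 3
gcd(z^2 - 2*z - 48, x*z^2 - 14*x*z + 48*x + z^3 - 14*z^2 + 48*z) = z - 8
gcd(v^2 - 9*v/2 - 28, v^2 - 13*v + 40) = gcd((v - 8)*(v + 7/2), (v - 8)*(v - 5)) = v - 8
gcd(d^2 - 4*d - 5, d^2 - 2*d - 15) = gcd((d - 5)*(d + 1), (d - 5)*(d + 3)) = d - 5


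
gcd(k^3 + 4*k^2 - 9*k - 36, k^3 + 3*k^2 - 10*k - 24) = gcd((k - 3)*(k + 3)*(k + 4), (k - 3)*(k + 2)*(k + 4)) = k^2 + k - 12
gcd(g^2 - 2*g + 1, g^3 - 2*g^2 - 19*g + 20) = g - 1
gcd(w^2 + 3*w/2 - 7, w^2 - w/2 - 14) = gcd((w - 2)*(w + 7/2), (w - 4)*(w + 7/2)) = w + 7/2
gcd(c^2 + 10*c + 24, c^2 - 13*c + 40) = 1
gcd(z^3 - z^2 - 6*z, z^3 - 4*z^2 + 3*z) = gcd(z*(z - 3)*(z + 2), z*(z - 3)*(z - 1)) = z^2 - 3*z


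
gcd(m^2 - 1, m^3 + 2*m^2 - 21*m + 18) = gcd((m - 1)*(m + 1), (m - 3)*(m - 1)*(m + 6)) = m - 1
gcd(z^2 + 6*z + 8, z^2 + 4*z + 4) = z + 2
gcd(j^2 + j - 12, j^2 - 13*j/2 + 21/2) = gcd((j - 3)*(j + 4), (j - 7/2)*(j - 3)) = j - 3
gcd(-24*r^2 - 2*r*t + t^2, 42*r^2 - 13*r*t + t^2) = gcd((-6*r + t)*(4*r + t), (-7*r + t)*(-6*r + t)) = 6*r - t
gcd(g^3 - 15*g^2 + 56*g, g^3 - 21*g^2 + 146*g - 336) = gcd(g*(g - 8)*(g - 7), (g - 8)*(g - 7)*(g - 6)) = g^2 - 15*g + 56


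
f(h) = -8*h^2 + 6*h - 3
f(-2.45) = -65.72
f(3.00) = -57.00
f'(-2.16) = 40.56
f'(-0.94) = 21.04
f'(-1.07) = 23.12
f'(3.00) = -42.00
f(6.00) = -255.00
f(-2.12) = -51.68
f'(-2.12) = 39.92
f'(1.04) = -10.64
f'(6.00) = -90.00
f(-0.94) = -15.71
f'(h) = 6 - 16*h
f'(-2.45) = 45.20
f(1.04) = -5.41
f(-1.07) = -18.58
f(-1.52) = -30.60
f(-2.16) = -53.28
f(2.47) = -36.99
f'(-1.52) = 30.32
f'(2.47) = -33.52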